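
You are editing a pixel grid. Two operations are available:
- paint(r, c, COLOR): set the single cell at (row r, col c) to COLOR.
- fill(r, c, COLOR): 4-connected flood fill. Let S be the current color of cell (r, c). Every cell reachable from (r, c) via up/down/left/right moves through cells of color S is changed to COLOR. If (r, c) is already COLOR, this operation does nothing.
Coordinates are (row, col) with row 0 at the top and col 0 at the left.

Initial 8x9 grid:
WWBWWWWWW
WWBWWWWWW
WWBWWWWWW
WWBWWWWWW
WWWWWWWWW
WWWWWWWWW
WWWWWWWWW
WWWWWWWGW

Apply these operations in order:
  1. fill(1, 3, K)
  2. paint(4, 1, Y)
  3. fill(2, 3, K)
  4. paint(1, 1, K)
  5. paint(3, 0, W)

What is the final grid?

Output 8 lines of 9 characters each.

Answer: KKBKKKKKK
KKBKKKKKK
KKBKKKKKK
WKBKKKKKK
KYKKKKKKK
KKKKKKKKK
KKKKKKKKK
KKKKKKKGK

Derivation:
After op 1 fill(1,3,K) [67 cells changed]:
KKBKKKKKK
KKBKKKKKK
KKBKKKKKK
KKBKKKKKK
KKKKKKKKK
KKKKKKKKK
KKKKKKKKK
KKKKKKKGK
After op 2 paint(4,1,Y):
KKBKKKKKK
KKBKKKKKK
KKBKKKKKK
KKBKKKKKK
KYKKKKKKK
KKKKKKKKK
KKKKKKKKK
KKKKKKKGK
After op 3 fill(2,3,K) [0 cells changed]:
KKBKKKKKK
KKBKKKKKK
KKBKKKKKK
KKBKKKKKK
KYKKKKKKK
KKKKKKKKK
KKKKKKKKK
KKKKKKKGK
After op 4 paint(1,1,K):
KKBKKKKKK
KKBKKKKKK
KKBKKKKKK
KKBKKKKKK
KYKKKKKKK
KKKKKKKKK
KKKKKKKKK
KKKKKKKGK
After op 5 paint(3,0,W):
KKBKKKKKK
KKBKKKKKK
KKBKKKKKK
WKBKKKKKK
KYKKKKKKK
KKKKKKKKK
KKKKKKKKK
KKKKKKKGK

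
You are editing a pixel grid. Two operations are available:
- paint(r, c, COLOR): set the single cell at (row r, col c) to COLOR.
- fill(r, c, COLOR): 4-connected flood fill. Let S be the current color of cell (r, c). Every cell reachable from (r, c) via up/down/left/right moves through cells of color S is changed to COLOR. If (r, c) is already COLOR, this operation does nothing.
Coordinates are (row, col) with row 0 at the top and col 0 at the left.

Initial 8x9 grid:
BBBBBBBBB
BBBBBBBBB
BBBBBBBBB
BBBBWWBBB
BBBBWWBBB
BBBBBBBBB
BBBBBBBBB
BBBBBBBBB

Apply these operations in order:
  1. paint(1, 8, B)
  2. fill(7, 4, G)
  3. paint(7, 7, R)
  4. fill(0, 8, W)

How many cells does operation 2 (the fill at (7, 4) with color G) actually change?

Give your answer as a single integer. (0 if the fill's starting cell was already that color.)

After op 1 paint(1,8,B):
BBBBBBBBB
BBBBBBBBB
BBBBBBBBB
BBBBWWBBB
BBBBWWBBB
BBBBBBBBB
BBBBBBBBB
BBBBBBBBB
After op 2 fill(7,4,G) [68 cells changed]:
GGGGGGGGG
GGGGGGGGG
GGGGGGGGG
GGGGWWGGG
GGGGWWGGG
GGGGGGGGG
GGGGGGGGG
GGGGGGGGG

Answer: 68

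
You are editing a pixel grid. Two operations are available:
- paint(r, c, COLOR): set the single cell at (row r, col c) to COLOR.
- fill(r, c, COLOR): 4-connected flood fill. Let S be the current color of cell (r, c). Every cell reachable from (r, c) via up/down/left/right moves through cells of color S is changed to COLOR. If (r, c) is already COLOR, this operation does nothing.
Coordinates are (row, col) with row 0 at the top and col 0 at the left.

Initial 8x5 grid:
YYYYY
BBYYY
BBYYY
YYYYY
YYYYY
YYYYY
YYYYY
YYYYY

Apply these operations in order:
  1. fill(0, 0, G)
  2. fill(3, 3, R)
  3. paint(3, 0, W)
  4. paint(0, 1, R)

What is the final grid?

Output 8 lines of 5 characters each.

Answer: RRRRR
BBRRR
BBRRR
WRRRR
RRRRR
RRRRR
RRRRR
RRRRR

Derivation:
After op 1 fill(0,0,G) [36 cells changed]:
GGGGG
BBGGG
BBGGG
GGGGG
GGGGG
GGGGG
GGGGG
GGGGG
After op 2 fill(3,3,R) [36 cells changed]:
RRRRR
BBRRR
BBRRR
RRRRR
RRRRR
RRRRR
RRRRR
RRRRR
After op 3 paint(3,0,W):
RRRRR
BBRRR
BBRRR
WRRRR
RRRRR
RRRRR
RRRRR
RRRRR
After op 4 paint(0,1,R):
RRRRR
BBRRR
BBRRR
WRRRR
RRRRR
RRRRR
RRRRR
RRRRR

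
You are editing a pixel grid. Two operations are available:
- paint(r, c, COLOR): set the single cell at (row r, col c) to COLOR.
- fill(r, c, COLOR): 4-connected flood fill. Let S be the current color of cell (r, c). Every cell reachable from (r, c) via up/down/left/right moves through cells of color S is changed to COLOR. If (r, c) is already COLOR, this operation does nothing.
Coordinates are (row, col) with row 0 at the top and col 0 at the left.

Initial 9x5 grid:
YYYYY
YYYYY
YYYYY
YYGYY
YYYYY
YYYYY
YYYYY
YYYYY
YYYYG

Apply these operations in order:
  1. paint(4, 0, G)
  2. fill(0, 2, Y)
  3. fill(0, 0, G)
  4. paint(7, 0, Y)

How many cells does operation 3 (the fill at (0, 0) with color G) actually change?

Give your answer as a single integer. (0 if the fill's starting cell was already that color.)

Answer: 42

Derivation:
After op 1 paint(4,0,G):
YYYYY
YYYYY
YYYYY
YYGYY
GYYYY
YYYYY
YYYYY
YYYYY
YYYYG
After op 2 fill(0,2,Y) [0 cells changed]:
YYYYY
YYYYY
YYYYY
YYGYY
GYYYY
YYYYY
YYYYY
YYYYY
YYYYG
After op 3 fill(0,0,G) [42 cells changed]:
GGGGG
GGGGG
GGGGG
GGGGG
GGGGG
GGGGG
GGGGG
GGGGG
GGGGG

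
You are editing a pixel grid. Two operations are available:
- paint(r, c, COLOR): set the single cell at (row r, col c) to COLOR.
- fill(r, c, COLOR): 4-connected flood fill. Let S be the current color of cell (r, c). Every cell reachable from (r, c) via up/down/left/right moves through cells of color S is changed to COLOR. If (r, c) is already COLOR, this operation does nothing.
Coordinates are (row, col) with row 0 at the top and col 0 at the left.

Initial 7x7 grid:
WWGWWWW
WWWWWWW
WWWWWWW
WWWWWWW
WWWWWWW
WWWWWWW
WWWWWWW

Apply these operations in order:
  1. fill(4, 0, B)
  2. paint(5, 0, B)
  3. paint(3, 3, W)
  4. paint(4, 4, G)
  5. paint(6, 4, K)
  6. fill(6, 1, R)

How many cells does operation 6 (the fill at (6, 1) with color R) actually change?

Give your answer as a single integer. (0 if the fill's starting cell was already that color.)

Answer: 45

Derivation:
After op 1 fill(4,0,B) [48 cells changed]:
BBGBBBB
BBBBBBB
BBBBBBB
BBBBBBB
BBBBBBB
BBBBBBB
BBBBBBB
After op 2 paint(5,0,B):
BBGBBBB
BBBBBBB
BBBBBBB
BBBBBBB
BBBBBBB
BBBBBBB
BBBBBBB
After op 3 paint(3,3,W):
BBGBBBB
BBBBBBB
BBBBBBB
BBBWBBB
BBBBBBB
BBBBBBB
BBBBBBB
After op 4 paint(4,4,G):
BBGBBBB
BBBBBBB
BBBBBBB
BBBWBBB
BBBBGBB
BBBBBBB
BBBBBBB
After op 5 paint(6,4,K):
BBGBBBB
BBBBBBB
BBBBBBB
BBBWBBB
BBBBGBB
BBBBBBB
BBBBKBB
After op 6 fill(6,1,R) [45 cells changed]:
RRGRRRR
RRRRRRR
RRRRRRR
RRRWRRR
RRRRGRR
RRRRRRR
RRRRKRR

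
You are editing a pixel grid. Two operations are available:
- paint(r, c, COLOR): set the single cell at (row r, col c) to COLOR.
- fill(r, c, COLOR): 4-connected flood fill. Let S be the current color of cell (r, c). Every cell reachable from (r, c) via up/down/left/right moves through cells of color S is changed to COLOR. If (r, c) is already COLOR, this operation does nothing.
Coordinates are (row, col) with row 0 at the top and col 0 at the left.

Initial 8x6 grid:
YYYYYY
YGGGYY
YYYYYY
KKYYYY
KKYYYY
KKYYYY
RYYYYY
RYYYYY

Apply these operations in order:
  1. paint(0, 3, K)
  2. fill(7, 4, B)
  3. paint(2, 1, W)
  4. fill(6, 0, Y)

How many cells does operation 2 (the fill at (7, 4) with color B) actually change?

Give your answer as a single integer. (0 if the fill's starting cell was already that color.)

After op 1 paint(0,3,K):
YYYKYY
YGGGYY
YYYYYY
KKYYYY
KKYYYY
KKYYYY
RYYYYY
RYYYYY
After op 2 fill(7,4,B) [36 cells changed]:
BBBKBB
BGGGBB
BBBBBB
KKBBBB
KKBBBB
KKBBBB
RBBBBB
RBBBBB

Answer: 36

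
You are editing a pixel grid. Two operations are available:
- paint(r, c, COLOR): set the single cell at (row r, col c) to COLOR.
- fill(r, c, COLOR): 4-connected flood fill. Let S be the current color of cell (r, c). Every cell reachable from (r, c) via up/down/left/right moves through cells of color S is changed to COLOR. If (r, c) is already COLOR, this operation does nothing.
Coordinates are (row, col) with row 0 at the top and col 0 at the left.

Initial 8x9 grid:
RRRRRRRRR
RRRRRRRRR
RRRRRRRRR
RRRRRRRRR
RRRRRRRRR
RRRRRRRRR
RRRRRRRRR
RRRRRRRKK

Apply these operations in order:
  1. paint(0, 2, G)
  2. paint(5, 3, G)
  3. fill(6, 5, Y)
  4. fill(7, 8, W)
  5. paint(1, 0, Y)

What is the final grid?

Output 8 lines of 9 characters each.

Answer: YYGYYYYYY
YYYYYYYYY
YYYYYYYYY
YYYYYYYYY
YYYYYYYYY
YYYGYYYYY
YYYYYYYYY
YYYYYYYWW

Derivation:
After op 1 paint(0,2,G):
RRGRRRRRR
RRRRRRRRR
RRRRRRRRR
RRRRRRRRR
RRRRRRRRR
RRRRRRRRR
RRRRRRRRR
RRRRRRRKK
After op 2 paint(5,3,G):
RRGRRRRRR
RRRRRRRRR
RRRRRRRRR
RRRRRRRRR
RRRRRRRRR
RRRGRRRRR
RRRRRRRRR
RRRRRRRKK
After op 3 fill(6,5,Y) [68 cells changed]:
YYGYYYYYY
YYYYYYYYY
YYYYYYYYY
YYYYYYYYY
YYYYYYYYY
YYYGYYYYY
YYYYYYYYY
YYYYYYYKK
After op 4 fill(7,8,W) [2 cells changed]:
YYGYYYYYY
YYYYYYYYY
YYYYYYYYY
YYYYYYYYY
YYYYYYYYY
YYYGYYYYY
YYYYYYYYY
YYYYYYYWW
After op 5 paint(1,0,Y):
YYGYYYYYY
YYYYYYYYY
YYYYYYYYY
YYYYYYYYY
YYYYYYYYY
YYYGYYYYY
YYYYYYYYY
YYYYYYYWW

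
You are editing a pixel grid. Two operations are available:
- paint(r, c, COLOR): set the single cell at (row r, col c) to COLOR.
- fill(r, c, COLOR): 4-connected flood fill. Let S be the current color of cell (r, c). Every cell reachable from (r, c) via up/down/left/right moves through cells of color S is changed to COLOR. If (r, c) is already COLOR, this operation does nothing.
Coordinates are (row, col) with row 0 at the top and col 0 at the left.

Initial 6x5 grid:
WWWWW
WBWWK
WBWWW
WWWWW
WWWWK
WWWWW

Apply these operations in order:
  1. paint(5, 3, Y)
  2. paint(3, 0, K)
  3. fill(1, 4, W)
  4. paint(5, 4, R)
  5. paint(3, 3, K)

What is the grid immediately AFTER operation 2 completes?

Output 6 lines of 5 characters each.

Answer: WWWWW
WBWWK
WBWWW
KWWWW
WWWWK
WWWYW

Derivation:
After op 1 paint(5,3,Y):
WWWWW
WBWWK
WBWWW
WWWWW
WWWWK
WWWYW
After op 2 paint(3,0,K):
WWWWW
WBWWK
WBWWW
KWWWW
WWWWK
WWWYW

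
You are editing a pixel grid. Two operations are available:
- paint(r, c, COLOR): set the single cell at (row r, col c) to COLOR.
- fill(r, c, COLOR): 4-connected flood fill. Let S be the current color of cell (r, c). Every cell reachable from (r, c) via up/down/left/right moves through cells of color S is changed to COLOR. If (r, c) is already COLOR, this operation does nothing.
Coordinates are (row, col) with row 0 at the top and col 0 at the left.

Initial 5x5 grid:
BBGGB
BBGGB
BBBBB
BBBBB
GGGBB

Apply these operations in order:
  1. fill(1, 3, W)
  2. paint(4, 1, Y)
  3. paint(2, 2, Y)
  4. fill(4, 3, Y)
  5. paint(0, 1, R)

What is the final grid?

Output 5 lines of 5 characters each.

Answer: YRWWY
YYWWY
YYYYY
YYYYY
GYGYY

Derivation:
After op 1 fill(1,3,W) [4 cells changed]:
BBWWB
BBWWB
BBBBB
BBBBB
GGGBB
After op 2 paint(4,1,Y):
BBWWB
BBWWB
BBBBB
BBBBB
GYGBB
After op 3 paint(2,2,Y):
BBWWB
BBWWB
BBYBB
BBBBB
GYGBB
After op 4 fill(4,3,Y) [17 cells changed]:
YYWWY
YYWWY
YYYYY
YYYYY
GYGYY
After op 5 paint(0,1,R):
YRWWY
YYWWY
YYYYY
YYYYY
GYGYY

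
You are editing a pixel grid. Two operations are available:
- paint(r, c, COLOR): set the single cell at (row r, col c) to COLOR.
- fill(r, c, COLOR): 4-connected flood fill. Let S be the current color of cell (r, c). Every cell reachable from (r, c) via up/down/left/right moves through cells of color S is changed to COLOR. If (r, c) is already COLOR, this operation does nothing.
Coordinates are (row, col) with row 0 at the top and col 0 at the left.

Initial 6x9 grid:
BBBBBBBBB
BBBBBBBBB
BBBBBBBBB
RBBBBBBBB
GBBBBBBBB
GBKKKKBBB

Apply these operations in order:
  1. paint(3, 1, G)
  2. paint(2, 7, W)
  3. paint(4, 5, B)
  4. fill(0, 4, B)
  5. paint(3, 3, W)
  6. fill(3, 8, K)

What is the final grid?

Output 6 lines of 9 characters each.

After op 1 paint(3,1,G):
BBBBBBBBB
BBBBBBBBB
BBBBBBBBB
RGBBBBBBB
GBBBBBBBB
GBKKKKBBB
After op 2 paint(2,7,W):
BBBBBBBBB
BBBBBBBBB
BBBBBBBWB
RGBBBBBBB
GBBBBBBBB
GBKKKKBBB
After op 3 paint(4,5,B):
BBBBBBBBB
BBBBBBBBB
BBBBBBBWB
RGBBBBBBB
GBBBBBBBB
GBKKKKBBB
After op 4 fill(0,4,B) [0 cells changed]:
BBBBBBBBB
BBBBBBBBB
BBBBBBBWB
RGBBBBBBB
GBBBBBBBB
GBKKKKBBB
After op 5 paint(3,3,W):
BBBBBBBBB
BBBBBBBBB
BBBBBBBWB
RGBWBBBBB
GBBBBBBBB
GBKKKKBBB
After op 6 fill(3,8,K) [44 cells changed]:
KKKKKKKKK
KKKKKKKKK
KKKKKKKWK
RGKWKKKKK
GKKKKKKKK
GKKKKKKKK

Answer: KKKKKKKKK
KKKKKKKKK
KKKKKKKWK
RGKWKKKKK
GKKKKKKKK
GKKKKKKKK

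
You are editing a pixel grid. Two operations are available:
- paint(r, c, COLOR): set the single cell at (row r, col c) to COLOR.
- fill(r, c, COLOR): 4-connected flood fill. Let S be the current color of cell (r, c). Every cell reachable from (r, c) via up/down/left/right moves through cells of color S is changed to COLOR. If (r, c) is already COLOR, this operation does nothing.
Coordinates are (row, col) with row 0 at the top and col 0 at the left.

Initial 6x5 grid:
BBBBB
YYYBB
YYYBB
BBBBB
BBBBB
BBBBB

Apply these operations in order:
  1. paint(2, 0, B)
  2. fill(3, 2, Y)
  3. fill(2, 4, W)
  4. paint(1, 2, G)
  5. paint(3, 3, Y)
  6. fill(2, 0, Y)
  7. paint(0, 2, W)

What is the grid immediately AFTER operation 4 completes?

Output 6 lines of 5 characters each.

After op 1 paint(2,0,B):
BBBBB
YYYBB
BYYBB
BBBBB
BBBBB
BBBBB
After op 2 fill(3,2,Y) [25 cells changed]:
YYYYY
YYYYY
YYYYY
YYYYY
YYYYY
YYYYY
After op 3 fill(2,4,W) [30 cells changed]:
WWWWW
WWWWW
WWWWW
WWWWW
WWWWW
WWWWW
After op 4 paint(1,2,G):
WWWWW
WWGWW
WWWWW
WWWWW
WWWWW
WWWWW

Answer: WWWWW
WWGWW
WWWWW
WWWWW
WWWWW
WWWWW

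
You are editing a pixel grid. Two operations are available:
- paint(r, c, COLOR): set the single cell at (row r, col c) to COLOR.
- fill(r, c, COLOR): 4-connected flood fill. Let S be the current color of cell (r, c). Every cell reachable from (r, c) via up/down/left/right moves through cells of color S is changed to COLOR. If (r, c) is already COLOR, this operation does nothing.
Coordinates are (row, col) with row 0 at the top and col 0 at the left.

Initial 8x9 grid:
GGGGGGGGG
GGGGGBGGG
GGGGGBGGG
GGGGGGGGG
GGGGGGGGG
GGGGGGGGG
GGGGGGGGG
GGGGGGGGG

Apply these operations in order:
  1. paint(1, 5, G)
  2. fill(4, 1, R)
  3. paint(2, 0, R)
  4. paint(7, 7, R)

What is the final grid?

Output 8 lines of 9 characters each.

After op 1 paint(1,5,G):
GGGGGGGGG
GGGGGGGGG
GGGGGBGGG
GGGGGGGGG
GGGGGGGGG
GGGGGGGGG
GGGGGGGGG
GGGGGGGGG
After op 2 fill(4,1,R) [71 cells changed]:
RRRRRRRRR
RRRRRRRRR
RRRRRBRRR
RRRRRRRRR
RRRRRRRRR
RRRRRRRRR
RRRRRRRRR
RRRRRRRRR
After op 3 paint(2,0,R):
RRRRRRRRR
RRRRRRRRR
RRRRRBRRR
RRRRRRRRR
RRRRRRRRR
RRRRRRRRR
RRRRRRRRR
RRRRRRRRR
After op 4 paint(7,7,R):
RRRRRRRRR
RRRRRRRRR
RRRRRBRRR
RRRRRRRRR
RRRRRRRRR
RRRRRRRRR
RRRRRRRRR
RRRRRRRRR

Answer: RRRRRRRRR
RRRRRRRRR
RRRRRBRRR
RRRRRRRRR
RRRRRRRRR
RRRRRRRRR
RRRRRRRRR
RRRRRRRRR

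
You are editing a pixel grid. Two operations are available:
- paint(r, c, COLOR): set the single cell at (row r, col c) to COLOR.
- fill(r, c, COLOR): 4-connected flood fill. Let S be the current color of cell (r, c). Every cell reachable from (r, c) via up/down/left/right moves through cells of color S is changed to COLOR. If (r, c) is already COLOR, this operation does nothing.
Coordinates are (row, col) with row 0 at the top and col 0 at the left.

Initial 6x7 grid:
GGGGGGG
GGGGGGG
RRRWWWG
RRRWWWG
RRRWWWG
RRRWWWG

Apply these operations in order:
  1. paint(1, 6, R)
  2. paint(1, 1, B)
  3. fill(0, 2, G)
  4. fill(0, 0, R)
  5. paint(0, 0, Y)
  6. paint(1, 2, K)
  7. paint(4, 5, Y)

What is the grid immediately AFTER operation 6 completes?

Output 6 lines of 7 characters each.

Answer: YRRRRRR
RBKRRRR
RRRWWWG
RRRWWWG
RRRWWWG
RRRWWWG

Derivation:
After op 1 paint(1,6,R):
GGGGGGG
GGGGGGR
RRRWWWG
RRRWWWG
RRRWWWG
RRRWWWG
After op 2 paint(1,1,B):
GGGGGGG
GBGGGGR
RRRWWWG
RRRWWWG
RRRWWWG
RRRWWWG
After op 3 fill(0,2,G) [0 cells changed]:
GGGGGGG
GBGGGGR
RRRWWWG
RRRWWWG
RRRWWWG
RRRWWWG
After op 4 fill(0,0,R) [12 cells changed]:
RRRRRRR
RBRRRRR
RRRWWWG
RRRWWWG
RRRWWWG
RRRWWWG
After op 5 paint(0,0,Y):
YRRRRRR
RBRRRRR
RRRWWWG
RRRWWWG
RRRWWWG
RRRWWWG
After op 6 paint(1,2,K):
YRRRRRR
RBKRRRR
RRRWWWG
RRRWWWG
RRRWWWG
RRRWWWG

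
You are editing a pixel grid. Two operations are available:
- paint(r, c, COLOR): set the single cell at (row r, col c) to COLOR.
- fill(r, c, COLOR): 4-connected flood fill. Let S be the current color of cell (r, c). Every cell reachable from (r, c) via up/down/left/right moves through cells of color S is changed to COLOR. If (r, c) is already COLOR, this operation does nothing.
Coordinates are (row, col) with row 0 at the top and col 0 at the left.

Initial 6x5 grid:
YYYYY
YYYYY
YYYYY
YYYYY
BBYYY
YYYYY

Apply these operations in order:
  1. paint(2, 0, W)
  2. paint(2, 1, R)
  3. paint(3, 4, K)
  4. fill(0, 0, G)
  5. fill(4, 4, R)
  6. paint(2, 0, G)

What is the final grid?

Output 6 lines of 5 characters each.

After op 1 paint(2,0,W):
YYYYY
YYYYY
WYYYY
YYYYY
BBYYY
YYYYY
After op 2 paint(2,1,R):
YYYYY
YYYYY
WRYYY
YYYYY
BBYYY
YYYYY
After op 3 paint(3,4,K):
YYYYY
YYYYY
WRYYY
YYYYK
BBYYY
YYYYY
After op 4 fill(0,0,G) [25 cells changed]:
GGGGG
GGGGG
WRGGG
GGGGK
BBGGG
GGGGG
After op 5 fill(4,4,R) [25 cells changed]:
RRRRR
RRRRR
WRRRR
RRRRK
BBRRR
RRRRR
After op 6 paint(2,0,G):
RRRRR
RRRRR
GRRRR
RRRRK
BBRRR
RRRRR

Answer: RRRRR
RRRRR
GRRRR
RRRRK
BBRRR
RRRRR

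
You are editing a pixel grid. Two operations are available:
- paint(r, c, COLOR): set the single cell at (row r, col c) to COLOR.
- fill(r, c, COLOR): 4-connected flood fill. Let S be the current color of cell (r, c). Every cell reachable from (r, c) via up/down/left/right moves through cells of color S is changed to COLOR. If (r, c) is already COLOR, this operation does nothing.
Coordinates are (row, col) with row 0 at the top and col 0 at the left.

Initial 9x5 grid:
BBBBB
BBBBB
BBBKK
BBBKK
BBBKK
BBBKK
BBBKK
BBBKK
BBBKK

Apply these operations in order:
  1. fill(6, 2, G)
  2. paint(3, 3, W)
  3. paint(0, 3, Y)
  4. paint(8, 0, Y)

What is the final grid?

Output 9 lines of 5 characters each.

After op 1 fill(6,2,G) [31 cells changed]:
GGGGG
GGGGG
GGGKK
GGGKK
GGGKK
GGGKK
GGGKK
GGGKK
GGGKK
After op 2 paint(3,3,W):
GGGGG
GGGGG
GGGKK
GGGWK
GGGKK
GGGKK
GGGKK
GGGKK
GGGKK
After op 3 paint(0,3,Y):
GGGYG
GGGGG
GGGKK
GGGWK
GGGKK
GGGKK
GGGKK
GGGKK
GGGKK
After op 4 paint(8,0,Y):
GGGYG
GGGGG
GGGKK
GGGWK
GGGKK
GGGKK
GGGKK
GGGKK
YGGKK

Answer: GGGYG
GGGGG
GGGKK
GGGWK
GGGKK
GGGKK
GGGKK
GGGKK
YGGKK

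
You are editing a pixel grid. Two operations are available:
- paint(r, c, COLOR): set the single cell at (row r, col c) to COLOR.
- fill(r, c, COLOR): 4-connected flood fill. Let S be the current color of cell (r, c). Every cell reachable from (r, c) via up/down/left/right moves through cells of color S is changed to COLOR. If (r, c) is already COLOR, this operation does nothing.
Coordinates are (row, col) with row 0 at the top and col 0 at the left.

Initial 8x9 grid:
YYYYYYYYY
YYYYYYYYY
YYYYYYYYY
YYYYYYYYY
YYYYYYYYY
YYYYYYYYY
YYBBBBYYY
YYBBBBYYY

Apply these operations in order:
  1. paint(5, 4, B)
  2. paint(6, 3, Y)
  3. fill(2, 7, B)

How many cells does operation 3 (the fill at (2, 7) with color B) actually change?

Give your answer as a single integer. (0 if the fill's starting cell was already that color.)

After op 1 paint(5,4,B):
YYYYYYYYY
YYYYYYYYY
YYYYYYYYY
YYYYYYYYY
YYYYYYYYY
YYYYBYYYY
YYBBBBYYY
YYBBBBYYY
After op 2 paint(6,3,Y):
YYYYYYYYY
YYYYYYYYY
YYYYYYYYY
YYYYYYYYY
YYYYYYYYY
YYYYBYYYY
YYBYBBYYY
YYBBBBYYY
After op 3 fill(2,7,B) [64 cells changed]:
BBBBBBBBB
BBBBBBBBB
BBBBBBBBB
BBBBBBBBB
BBBBBBBBB
BBBBBBBBB
BBBBBBBBB
BBBBBBBBB

Answer: 64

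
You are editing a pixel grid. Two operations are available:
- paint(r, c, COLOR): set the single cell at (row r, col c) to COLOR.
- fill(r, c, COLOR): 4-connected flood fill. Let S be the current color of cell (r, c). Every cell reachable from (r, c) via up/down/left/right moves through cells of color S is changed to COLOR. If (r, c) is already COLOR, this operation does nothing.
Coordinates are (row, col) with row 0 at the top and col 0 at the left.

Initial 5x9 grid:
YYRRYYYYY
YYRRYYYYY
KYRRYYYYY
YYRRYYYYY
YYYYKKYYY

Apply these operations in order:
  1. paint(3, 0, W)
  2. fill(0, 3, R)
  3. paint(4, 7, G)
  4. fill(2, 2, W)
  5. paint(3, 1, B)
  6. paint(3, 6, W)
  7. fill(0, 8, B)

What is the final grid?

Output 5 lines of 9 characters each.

Answer: YYWWBBBBB
YYWWBBBBB
KYWWBBBBB
WBWWBBWBB
YYYYKKYGB

Derivation:
After op 1 paint(3,0,W):
YYRRYYYYY
YYRRYYYYY
KYRRYYYYY
WYRRYYYYY
YYYYKKYYY
After op 2 fill(0,3,R) [0 cells changed]:
YYRRYYYYY
YYRRYYYYY
KYRRYYYYY
WYRRYYYYY
YYYYKKYYY
After op 3 paint(4,7,G):
YYRRYYYYY
YYRRYYYYY
KYRRYYYYY
WYRRYYYYY
YYYYKKYGY
After op 4 fill(2,2,W) [8 cells changed]:
YYWWYYYYY
YYWWYYYYY
KYWWYYYYY
WYWWYYYYY
YYYYKKYGY
After op 5 paint(3,1,B):
YYWWYYYYY
YYWWYYYYY
KYWWYYYYY
WBWWYYYYY
YYYYKKYGY
After op 6 paint(3,6,W):
YYWWYYYYY
YYWWYYYYY
KYWWYYYYY
WBWWYYWYY
YYYYKKYGY
After op 7 fill(0,8,B) [20 cells changed]:
YYWWBBBBB
YYWWBBBBB
KYWWBBBBB
WBWWBBWBB
YYYYKKYGB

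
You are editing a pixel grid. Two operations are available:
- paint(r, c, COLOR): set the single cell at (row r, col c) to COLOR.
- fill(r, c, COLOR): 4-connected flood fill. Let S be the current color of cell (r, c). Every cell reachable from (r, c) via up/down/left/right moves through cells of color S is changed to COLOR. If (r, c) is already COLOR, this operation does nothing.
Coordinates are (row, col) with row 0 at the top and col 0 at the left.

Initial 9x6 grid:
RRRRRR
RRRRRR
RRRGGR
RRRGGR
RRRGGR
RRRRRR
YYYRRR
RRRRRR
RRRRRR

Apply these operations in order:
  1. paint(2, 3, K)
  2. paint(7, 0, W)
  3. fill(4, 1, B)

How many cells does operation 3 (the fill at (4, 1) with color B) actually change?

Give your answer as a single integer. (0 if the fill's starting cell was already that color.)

Answer: 44

Derivation:
After op 1 paint(2,3,K):
RRRRRR
RRRRRR
RRRKGR
RRRGGR
RRRGGR
RRRRRR
YYYRRR
RRRRRR
RRRRRR
After op 2 paint(7,0,W):
RRRRRR
RRRRRR
RRRKGR
RRRGGR
RRRGGR
RRRRRR
YYYRRR
WRRRRR
RRRRRR
After op 3 fill(4,1,B) [44 cells changed]:
BBBBBB
BBBBBB
BBBKGB
BBBGGB
BBBGGB
BBBBBB
YYYBBB
WBBBBB
BBBBBB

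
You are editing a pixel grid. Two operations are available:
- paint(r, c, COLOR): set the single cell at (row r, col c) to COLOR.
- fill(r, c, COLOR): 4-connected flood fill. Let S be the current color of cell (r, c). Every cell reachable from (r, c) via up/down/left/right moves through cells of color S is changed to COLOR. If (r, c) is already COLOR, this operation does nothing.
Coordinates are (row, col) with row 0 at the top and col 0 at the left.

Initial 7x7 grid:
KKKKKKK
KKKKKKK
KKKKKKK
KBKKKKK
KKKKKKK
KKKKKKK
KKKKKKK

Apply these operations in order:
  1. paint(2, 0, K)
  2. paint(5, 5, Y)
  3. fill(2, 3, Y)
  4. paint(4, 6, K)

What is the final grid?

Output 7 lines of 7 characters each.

After op 1 paint(2,0,K):
KKKKKKK
KKKKKKK
KKKKKKK
KBKKKKK
KKKKKKK
KKKKKKK
KKKKKKK
After op 2 paint(5,5,Y):
KKKKKKK
KKKKKKK
KKKKKKK
KBKKKKK
KKKKKKK
KKKKKYK
KKKKKKK
After op 3 fill(2,3,Y) [47 cells changed]:
YYYYYYY
YYYYYYY
YYYYYYY
YBYYYYY
YYYYYYY
YYYYYYY
YYYYYYY
After op 4 paint(4,6,K):
YYYYYYY
YYYYYYY
YYYYYYY
YBYYYYY
YYYYYYK
YYYYYYY
YYYYYYY

Answer: YYYYYYY
YYYYYYY
YYYYYYY
YBYYYYY
YYYYYYK
YYYYYYY
YYYYYYY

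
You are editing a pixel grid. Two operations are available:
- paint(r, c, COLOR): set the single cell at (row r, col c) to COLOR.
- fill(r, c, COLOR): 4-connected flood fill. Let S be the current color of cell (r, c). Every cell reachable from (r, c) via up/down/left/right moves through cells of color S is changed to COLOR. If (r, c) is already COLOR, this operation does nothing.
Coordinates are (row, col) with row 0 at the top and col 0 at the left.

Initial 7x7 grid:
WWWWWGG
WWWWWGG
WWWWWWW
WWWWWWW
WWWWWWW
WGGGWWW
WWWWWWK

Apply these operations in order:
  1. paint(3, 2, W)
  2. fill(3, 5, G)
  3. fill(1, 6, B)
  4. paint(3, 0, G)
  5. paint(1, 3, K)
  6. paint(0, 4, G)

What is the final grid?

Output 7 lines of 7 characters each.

Answer: BBBBGBB
BBBKBBB
BBBBBBB
GBBBBBB
BBBBBBB
BBBBBBB
BBBBBBK

Derivation:
After op 1 paint(3,2,W):
WWWWWGG
WWWWWGG
WWWWWWW
WWWWWWW
WWWWWWW
WGGGWWW
WWWWWWK
After op 2 fill(3,5,G) [41 cells changed]:
GGGGGGG
GGGGGGG
GGGGGGG
GGGGGGG
GGGGGGG
GGGGGGG
GGGGGGK
After op 3 fill(1,6,B) [48 cells changed]:
BBBBBBB
BBBBBBB
BBBBBBB
BBBBBBB
BBBBBBB
BBBBBBB
BBBBBBK
After op 4 paint(3,0,G):
BBBBBBB
BBBBBBB
BBBBBBB
GBBBBBB
BBBBBBB
BBBBBBB
BBBBBBK
After op 5 paint(1,3,K):
BBBBBBB
BBBKBBB
BBBBBBB
GBBBBBB
BBBBBBB
BBBBBBB
BBBBBBK
After op 6 paint(0,4,G):
BBBBGBB
BBBKBBB
BBBBBBB
GBBBBBB
BBBBBBB
BBBBBBB
BBBBBBK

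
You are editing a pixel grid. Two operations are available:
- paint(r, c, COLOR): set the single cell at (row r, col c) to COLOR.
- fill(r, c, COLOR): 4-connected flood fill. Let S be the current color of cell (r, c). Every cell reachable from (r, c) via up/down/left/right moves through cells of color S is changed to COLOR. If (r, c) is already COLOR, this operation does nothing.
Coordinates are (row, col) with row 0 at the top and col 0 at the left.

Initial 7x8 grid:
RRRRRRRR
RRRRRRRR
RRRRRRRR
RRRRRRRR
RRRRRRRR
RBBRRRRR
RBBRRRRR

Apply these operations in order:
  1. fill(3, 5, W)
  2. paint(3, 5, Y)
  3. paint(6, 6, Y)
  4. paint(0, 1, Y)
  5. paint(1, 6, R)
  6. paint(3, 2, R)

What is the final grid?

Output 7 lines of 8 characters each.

Answer: WYWWWWWW
WWWWWWRW
WWWWWWWW
WWRWWYWW
WWWWWWWW
WBBWWWWW
WBBWWWYW

Derivation:
After op 1 fill(3,5,W) [52 cells changed]:
WWWWWWWW
WWWWWWWW
WWWWWWWW
WWWWWWWW
WWWWWWWW
WBBWWWWW
WBBWWWWW
After op 2 paint(3,5,Y):
WWWWWWWW
WWWWWWWW
WWWWWWWW
WWWWWYWW
WWWWWWWW
WBBWWWWW
WBBWWWWW
After op 3 paint(6,6,Y):
WWWWWWWW
WWWWWWWW
WWWWWWWW
WWWWWYWW
WWWWWWWW
WBBWWWWW
WBBWWWYW
After op 4 paint(0,1,Y):
WYWWWWWW
WWWWWWWW
WWWWWWWW
WWWWWYWW
WWWWWWWW
WBBWWWWW
WBBWWWYW
After op 5 paint(1,6,R):
WYWWWWWW
WWWWWWRW
WWWWWWWW
WWWWWYWW
WWWWWWWW
WBBWWWWW
WBBWWWYW
After op 6 paint(3,2,R):
WYWWWWWW
WWWWWWRW
WWWWWWWW
WWRWWYWW
WWWWWWWW
WBBWWWWW
WBBWWWYW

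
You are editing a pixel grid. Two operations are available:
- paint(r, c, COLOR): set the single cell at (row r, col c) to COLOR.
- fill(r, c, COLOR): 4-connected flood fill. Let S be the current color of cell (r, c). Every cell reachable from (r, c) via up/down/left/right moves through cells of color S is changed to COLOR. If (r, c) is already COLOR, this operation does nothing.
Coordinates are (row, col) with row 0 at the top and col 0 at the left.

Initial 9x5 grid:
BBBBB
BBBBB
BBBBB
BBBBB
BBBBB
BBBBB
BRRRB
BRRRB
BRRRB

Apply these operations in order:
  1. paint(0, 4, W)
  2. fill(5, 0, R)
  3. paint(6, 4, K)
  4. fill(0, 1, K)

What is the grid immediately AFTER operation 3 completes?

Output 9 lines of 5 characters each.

After op 1 paint(0,4,W):
BBBBW
BBBBB
BBBBB
BBBBB
BBBBB
BBBBB
BRRRB
BRRRB
BRRRB
After op 2 fill(5,0,R) [35 cells changed]:
RRRRW
RRRRR
RRRRR
RRRRR
RRRRR
RRRRR
RRRRR
RRRRR
RRRRR
After op 3 paint(6,4,K):
RRRRW
RRRRR
RRRRR
RRRRR
RRRRR
RRRRR
RRRRK
RRRRR
RRRRR

Answer: RRRRW
RRRRR
RRRRR
RRRRR
RRRRR
RRRRR
RRRRK
RRRRR
RRRRR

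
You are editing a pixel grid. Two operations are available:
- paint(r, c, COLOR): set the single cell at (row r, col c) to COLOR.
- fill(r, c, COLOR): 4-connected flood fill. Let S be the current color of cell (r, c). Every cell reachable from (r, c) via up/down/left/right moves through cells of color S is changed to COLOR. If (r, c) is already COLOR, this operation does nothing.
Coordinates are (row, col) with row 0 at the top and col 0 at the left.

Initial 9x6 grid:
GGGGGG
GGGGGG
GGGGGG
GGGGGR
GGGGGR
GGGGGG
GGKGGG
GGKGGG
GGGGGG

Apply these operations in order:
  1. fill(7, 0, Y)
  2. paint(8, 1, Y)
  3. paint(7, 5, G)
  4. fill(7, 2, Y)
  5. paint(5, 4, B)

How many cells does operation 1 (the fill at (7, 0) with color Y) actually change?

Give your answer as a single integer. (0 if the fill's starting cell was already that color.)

Answer: 50

Derivation:
After op 1 fill(7,0,Y) [50 cells changed]:
YYYYYY
YYYYYY
YYYYYY
YYYYYR
YYYYYR
YYYYYY
YYKYYY
YYKYYY
YYYYYY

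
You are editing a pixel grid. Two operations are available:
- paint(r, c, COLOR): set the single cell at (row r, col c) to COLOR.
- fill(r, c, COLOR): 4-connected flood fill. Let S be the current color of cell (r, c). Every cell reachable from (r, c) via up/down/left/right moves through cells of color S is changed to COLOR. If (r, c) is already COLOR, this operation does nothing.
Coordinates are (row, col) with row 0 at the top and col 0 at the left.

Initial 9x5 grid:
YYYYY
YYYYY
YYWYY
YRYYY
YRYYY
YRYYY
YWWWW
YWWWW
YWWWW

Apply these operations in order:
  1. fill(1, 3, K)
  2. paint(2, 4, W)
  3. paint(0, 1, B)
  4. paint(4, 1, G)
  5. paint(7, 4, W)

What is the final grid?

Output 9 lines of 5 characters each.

Answer: KBKKK
KKKKK
KKWKW
KRKKK
KGKKK
KRKKK
KWWWW
KWWWW
KWWWW

Derivation:
After op 1 fill(1,3,K) [29 cells changed]:
KKKKK
KKKKK
KKWKK
KRKKK
KRKKK
KRKKK
KWWWW
KWWWW
KWWWW
After op 2 paint(2,4,W):
KKKKK
KKKKK
KKWKW
KRKKK
KRKKK
KRKKK
KWWWW
KWWWW
KWWWW
After op 3 paint(0,1,B):
KBKKK
KKKKK
KKWKW
KRKKK
KRKKK
KRKKK
KWWWW
KWWWW
KWWWW
After op 4 paint(4,1,G):
KBKKK
KKKKK
KKWKW
KRKKK
KGKKK
KRKKK
KWWWW
KWWWW
KWWWW
After op 5 paint(7,4,W):
KBKKK
KKKKK
KKWKW
KRKKK
KGKKK
KRKKK
KWWWW
KWWWW
KWWWW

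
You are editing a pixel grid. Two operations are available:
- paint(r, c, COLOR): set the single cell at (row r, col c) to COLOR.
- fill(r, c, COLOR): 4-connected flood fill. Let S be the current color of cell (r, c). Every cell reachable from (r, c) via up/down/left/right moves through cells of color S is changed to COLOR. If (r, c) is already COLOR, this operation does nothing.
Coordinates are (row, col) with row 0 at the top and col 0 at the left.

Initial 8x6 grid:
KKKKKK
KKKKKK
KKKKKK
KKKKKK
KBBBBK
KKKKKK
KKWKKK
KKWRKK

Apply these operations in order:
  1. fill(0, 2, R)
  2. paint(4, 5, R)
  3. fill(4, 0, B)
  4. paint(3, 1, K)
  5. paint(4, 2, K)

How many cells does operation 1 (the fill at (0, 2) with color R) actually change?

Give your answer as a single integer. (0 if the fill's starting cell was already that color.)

Answer: 41

Derivation:
After op 1 fill(0,2,R) [41 cells changed]:
RRRRRR
RRRRRR
RRRRRR
RRRRRR
RBBBBR
RRRRRR
RRWRRR
RRWRRR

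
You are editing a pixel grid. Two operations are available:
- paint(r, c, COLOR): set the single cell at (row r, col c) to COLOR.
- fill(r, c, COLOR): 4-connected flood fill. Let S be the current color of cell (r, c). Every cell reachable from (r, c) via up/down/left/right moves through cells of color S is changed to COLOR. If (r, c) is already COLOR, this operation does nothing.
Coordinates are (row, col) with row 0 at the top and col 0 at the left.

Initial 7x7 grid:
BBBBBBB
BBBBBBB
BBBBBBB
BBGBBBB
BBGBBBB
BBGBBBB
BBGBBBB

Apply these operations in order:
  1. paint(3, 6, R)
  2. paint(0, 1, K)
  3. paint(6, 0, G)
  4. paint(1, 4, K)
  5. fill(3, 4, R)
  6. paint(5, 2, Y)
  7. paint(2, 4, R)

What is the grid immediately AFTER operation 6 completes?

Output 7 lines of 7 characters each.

Answer: RKRRRRR
RRRRKRR
RRRRRRR
RRGRRRR
RRGRRRR
RRYRRRR
GRGRRRR

Derivation:
After op 1 paint(3,6,R):
BBBBBBB
BBBBBBB
BBBBBBB
BBGBBBR
BBGBBBB
BBGBBBB
BBGBBBB
After op 2 paint(0,1,K):
BKBBBBB
BBBBBBB
BBBBBBB
BBGBBBR
BBGBBBB
BBGBBBB
BBGBBBB
After op 3 paint(6,0,G):
BKBBBBB
BBBBBBB
BBBBBBB
BBGBBBR
BBGBBBB
BBGBBBB
GBGBBBB
After op 4 paint(1,4,K):
BKBBBBB
BBBBKBB
BBBBBBB
BBGBBBR
BBGBBBB
BBGBBBB
GBGBBBB
After op 5 fill(3,4,R) [41 cells changed]:
RKRRRRR
RRRRKRR
RRRRRRR
RRGRRRR
RRGRRRR
RRGRRRR
GRGRRRR
After op 6 paint(5,2,Y):
RKRRRRR
RRRRKRR
RRRRRRR
RRGRRRR
RRGRRRR
RRYRRRR
GRGRRRR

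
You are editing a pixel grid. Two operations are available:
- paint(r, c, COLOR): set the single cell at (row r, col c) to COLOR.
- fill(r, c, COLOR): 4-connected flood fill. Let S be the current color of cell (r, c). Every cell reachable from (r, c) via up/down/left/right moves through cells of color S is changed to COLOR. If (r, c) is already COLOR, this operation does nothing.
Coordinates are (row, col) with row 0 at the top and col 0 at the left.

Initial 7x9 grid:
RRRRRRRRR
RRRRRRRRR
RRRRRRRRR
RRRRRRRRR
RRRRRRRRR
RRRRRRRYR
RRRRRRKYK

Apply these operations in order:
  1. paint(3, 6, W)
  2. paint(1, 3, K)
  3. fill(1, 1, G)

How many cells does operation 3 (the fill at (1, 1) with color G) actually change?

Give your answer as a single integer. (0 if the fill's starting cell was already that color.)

After op 1 paint(3,6,W):
RRRRRRRRR
RRRRRRRRR
RRRRRRRRR
RRRRRRWRR
RRRRRRRRR
RRRRRRRYR
RRRRRRKYK
After op 2 paint(1,3,K):
RRRRRRRRR
RRRKRRRRR
RRRRRRRRR
RRRRRRWRR
RRRRRRRRR
RRRRRRRYR
RRRRRRKYK
After op 3 fill(1,1,G) [57 cells changed]:
GGGGGGGGG
GGGKGGGGG
GGGGGGGGG
GGGGGGWGG
GGGGGGGGG
GGGGGGGYG
GGGGGGKYK

Answer: 57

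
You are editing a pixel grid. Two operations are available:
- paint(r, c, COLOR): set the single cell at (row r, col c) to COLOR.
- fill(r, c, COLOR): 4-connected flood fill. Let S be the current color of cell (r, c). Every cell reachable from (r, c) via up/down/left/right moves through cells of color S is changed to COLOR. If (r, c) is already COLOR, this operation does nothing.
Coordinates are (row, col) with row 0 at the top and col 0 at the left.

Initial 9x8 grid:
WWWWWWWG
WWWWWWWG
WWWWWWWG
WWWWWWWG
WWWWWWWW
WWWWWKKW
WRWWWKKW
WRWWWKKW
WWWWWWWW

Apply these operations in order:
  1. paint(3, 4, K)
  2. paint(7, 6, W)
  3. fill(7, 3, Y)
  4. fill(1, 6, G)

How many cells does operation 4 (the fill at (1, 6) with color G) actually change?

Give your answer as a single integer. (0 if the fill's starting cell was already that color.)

After op 1 paint(3,4,K):
WWWWWWWG
WWWWWWWG
WWWWWWWG
WWWWKWWG
WWWWWWWW
WWWWWKKW
WRWWWKKW
WRWWWKKW
WWWWWWWW
After op 2 paint(7,6,W):
WWWWWWWG
WWWWWWWG
WWWWWWWG
WWWWKWWG
WWWWWWWW
WWWWWKKW
WRWWWKKW
WRWWWKWW
WWWWWWWW
After op 3 fill(7,3,Y) [60 cells changed]:
YYYYYYYG
YYYYYYYG
YYYYYYYG
YYYYKYYG
YYYYYYYY
YYYYYKKY
YRYYYKKY
YRYYYKYY
YYYYYYYY
After op 4 fill(1,6,G) [60 cells changed]:
GGGGGGGG
GGGGGGGG
GGGGGGGG
GGGGKGGG
GGGGGGGG
GGGGGKKG
GRGGGKKG
GRGGGKGG
GGGGGGGG

Answer: 60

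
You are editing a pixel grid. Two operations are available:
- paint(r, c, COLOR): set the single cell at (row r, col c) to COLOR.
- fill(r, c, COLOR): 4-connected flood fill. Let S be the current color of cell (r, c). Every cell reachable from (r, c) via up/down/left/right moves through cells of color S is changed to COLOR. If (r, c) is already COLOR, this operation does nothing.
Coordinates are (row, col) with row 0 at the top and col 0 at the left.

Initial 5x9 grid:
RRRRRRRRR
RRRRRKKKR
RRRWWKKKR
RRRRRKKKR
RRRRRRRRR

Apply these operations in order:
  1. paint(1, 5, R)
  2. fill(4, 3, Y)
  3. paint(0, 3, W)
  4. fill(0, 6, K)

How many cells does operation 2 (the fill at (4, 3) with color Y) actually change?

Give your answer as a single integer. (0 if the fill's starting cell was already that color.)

After op 1 paint(1,5,R):
RRRRRRRRR
RRRRRRKKR
RRRWWKKKR
RRRRRKKKR
RRRRRRRRR
After op 2 fill(4,3,Y) [35 cells changed]:
YYYYYYYYY
YYYYYYKKY
YYYWWKKKY
YYYYYKKKY
YYYYYYYYY

Answer: 35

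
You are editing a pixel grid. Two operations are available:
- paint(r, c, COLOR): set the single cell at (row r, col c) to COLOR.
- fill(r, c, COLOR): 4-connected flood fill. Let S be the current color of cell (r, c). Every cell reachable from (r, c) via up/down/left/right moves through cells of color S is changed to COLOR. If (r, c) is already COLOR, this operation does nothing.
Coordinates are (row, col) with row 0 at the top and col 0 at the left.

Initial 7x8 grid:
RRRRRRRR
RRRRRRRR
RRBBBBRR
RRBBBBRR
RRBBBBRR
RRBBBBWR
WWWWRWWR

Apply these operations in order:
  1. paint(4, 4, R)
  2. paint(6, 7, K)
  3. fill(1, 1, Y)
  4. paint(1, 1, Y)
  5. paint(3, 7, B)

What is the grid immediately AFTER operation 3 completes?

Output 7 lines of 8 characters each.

After op 1 paint(4,4,R):
RRRRRRRR
RRRRRRRR
RRBBBBRR
RRBBBBRR
RRBBRBRR
RRBBBBWR
WWWWRWWR
After op 2 paint(6,7,K):
RRRRRRRR
RRRRRRRR
RRBBBBRR
RRBBBBRR
RRBBRBRR
RRBBBBWR
WWWWRWWK
After op 3 fill(1,1,Y) [31 cells changed]:
YYYYYYYY
YYYYYYYY
YYBBBBYY
YYBBBBYY
YYBBRBYY
YYBBBBWY
WWWWRWWK

Answer: YYYYYYYY
YYYYYYYY
YYBBBBYY
YYBBBBYY
YYBBRBYY
YYBBBBWY
WWWWRWWK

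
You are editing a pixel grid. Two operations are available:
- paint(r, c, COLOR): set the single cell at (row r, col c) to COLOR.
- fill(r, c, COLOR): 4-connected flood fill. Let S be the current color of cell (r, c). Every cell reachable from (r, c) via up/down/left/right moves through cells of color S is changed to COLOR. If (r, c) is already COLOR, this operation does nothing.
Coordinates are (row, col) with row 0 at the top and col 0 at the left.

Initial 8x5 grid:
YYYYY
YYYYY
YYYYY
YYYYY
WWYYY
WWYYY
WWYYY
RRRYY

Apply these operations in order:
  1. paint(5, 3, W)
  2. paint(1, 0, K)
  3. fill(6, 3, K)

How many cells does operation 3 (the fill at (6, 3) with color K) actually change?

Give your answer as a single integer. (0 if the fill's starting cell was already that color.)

Answer: 29

Derivation:
After op 1 paint(5,3,W):
YYYYY
YYYYY
YYYYY
YYYYY
WWYYY
WWYWY
WWYYY
RRRYY
After op 2 paint(1,0,K):
YYYYY
KYYYY
YYYYY
YYYYY
WWYYY
WWYWY
WWYYY
RRRYY
After op 3 fill(6,3,K) [29 cells changed]:
KKKKK
KKKKK
KKKKK
KKKKK
WWKKK
WWKWK
WWKKK
RRRKK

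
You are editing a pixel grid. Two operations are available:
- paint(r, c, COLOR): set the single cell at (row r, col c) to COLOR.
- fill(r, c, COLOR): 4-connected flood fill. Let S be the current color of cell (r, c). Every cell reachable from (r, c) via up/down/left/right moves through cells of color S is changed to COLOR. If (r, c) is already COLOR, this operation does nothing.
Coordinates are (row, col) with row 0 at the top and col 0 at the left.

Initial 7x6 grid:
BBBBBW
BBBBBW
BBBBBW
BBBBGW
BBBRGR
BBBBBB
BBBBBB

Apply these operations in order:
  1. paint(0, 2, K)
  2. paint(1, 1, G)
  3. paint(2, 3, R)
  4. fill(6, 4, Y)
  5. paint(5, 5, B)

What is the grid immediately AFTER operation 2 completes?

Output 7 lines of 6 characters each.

Answer: BBKBBW
BGBBBW
BBBBBW
BBBBGW
BBBRGR
BBBBBB
BBBBBB

Derivation:
After op 1 paint(0,2,K):
BBKBBW
BBBBBW
BBBBBW
BBBBGW
BBBRGR
BBBBBB
BBBBBB
After op 2 paint(1,1,G):
BBKBBW
BGBBBW
BBBBBW
BBBBGW
BBBRGR
BBBBBB
BBBBBB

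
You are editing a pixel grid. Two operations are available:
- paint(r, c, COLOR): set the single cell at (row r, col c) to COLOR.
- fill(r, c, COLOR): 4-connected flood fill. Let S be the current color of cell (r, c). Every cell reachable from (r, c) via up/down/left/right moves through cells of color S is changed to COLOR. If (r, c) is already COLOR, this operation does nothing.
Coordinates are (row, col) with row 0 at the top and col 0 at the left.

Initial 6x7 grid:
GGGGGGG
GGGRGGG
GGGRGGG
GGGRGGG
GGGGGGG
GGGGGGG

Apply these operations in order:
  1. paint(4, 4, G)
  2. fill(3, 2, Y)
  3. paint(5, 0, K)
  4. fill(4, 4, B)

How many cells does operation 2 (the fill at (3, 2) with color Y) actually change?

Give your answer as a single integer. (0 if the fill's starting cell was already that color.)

After op 1 paint(4,4,G):
GGGGGGG
GGGRGGG
GGGRGGG
GGGRGGG
GGGGGGG
GGGGGGG
After op 2 fill(3,2,Y) [39 cells changed]:
YYYYYYY
YYYRYYY
YYYRYYY
YYYRYYY
YYYYYYY
YYYYYYY

Answer: 39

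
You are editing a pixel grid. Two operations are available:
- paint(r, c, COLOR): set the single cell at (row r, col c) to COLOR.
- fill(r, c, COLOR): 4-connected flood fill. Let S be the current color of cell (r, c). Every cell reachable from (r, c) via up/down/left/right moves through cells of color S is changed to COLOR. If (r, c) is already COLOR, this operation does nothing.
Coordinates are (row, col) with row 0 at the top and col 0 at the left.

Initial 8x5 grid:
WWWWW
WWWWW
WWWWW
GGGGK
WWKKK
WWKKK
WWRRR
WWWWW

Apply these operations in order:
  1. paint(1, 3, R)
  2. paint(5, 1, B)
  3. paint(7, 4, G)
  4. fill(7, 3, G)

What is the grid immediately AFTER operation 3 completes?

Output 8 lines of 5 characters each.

Answer: WWWWW
WWWRW
WWWWW
GGGGK
WWKKK
WBKKK
WWRRR
WWWWG

Derivation:
After op 1 paint(1,3,R):
WWWWW
WWWRW
WWWWW
GGGGK
WWKKK
WWKKK
WWRRR
WWWWW
After op 2 paint(5,1,B):
WWWWW
WWWRW
WWWWW
GGGGK
WWKKK
WBKKK
WWRRR
WWWWW
After op 3 paint(7,4,G):
WWWWW
WWWRW
WWWWW
GGGGK
WWKKK
WBKKK
WWRRR
WWWWG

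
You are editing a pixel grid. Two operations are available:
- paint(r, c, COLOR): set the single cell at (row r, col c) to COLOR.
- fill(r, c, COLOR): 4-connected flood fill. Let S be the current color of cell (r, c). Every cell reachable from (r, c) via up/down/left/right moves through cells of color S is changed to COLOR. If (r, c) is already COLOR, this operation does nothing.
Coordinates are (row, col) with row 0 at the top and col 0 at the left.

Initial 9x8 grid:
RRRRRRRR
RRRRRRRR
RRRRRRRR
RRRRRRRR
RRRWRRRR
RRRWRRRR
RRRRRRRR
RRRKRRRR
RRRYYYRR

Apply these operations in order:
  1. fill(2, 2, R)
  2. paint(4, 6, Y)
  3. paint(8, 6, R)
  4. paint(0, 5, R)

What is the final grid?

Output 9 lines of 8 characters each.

Answer: RRRRRRRR
RRRRRRRR
RRRRRRRR
RRRRRRRR
RRRWRRYR
RRRWRRRR
RRRRRRRR
RRRKRRRR
RRRYYYRR

Derivation:
After op 1 fill(2,2,R) [0 cells changed]:
RRRRRRRR
RRRRRRRR
RRRRRRRR
RRRRRRRR
RRRWRRRR
RRRWRRRR
RRRRRRRR
RRRKRRRR
RRRYYYRR
After op 2 paint(4,6,Y):
RRRRRRRR
RRRRRRRR
RRRRRRRR
RRRRRRRR
RRRWRRYR
RRRWRRRR
RRRRRRRR
RRRKRRRR
RRRYYYRR
After op 3 paint(8,6,R):
RRRRRRRR
RRRRRRRR
RRRRRRRR
RRRRRRRR
RRRWRRYR
RRRWRRRR
RRRRRRRR
RRRKRRRR
RRRYYYRR
After op 4 paint(0,5,R):
RRRRRRRR
RRRRRRRR
RRRRRRRR
RRRRRRRR
RRRWRRYR
RRRWRRRR
RRRRRRRR
RRRKRRRR
RRRYYYRR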